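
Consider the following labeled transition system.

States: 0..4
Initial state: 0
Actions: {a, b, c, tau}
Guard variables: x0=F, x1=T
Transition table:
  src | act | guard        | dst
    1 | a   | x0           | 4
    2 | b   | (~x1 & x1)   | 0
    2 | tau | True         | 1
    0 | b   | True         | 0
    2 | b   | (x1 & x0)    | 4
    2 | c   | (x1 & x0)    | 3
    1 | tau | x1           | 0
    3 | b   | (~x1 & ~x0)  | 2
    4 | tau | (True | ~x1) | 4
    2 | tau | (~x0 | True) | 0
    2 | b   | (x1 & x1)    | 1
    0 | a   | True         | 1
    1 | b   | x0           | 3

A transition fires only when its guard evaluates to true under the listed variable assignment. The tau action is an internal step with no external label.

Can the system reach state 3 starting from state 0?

Answer: UNREACHABLE

Trace:
Guard filter leaves 7 enabled edge(s).
depth 0: {0}
depth 1: {1}  cumulative {0,1}
R = {0,1}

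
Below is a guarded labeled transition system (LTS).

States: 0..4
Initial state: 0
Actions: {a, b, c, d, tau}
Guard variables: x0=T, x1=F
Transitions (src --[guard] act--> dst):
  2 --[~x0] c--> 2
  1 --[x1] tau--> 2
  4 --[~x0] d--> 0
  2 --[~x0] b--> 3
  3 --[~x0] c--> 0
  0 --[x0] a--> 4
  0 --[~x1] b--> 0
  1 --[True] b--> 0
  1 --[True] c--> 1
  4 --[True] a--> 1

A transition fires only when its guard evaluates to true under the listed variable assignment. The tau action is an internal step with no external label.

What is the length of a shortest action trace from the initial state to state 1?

BFS to 1:
  depth 0: {0}
  depth 1: {4}
  depth 2: {1}
depth(1)=2, e.g. a·a

Answer: 2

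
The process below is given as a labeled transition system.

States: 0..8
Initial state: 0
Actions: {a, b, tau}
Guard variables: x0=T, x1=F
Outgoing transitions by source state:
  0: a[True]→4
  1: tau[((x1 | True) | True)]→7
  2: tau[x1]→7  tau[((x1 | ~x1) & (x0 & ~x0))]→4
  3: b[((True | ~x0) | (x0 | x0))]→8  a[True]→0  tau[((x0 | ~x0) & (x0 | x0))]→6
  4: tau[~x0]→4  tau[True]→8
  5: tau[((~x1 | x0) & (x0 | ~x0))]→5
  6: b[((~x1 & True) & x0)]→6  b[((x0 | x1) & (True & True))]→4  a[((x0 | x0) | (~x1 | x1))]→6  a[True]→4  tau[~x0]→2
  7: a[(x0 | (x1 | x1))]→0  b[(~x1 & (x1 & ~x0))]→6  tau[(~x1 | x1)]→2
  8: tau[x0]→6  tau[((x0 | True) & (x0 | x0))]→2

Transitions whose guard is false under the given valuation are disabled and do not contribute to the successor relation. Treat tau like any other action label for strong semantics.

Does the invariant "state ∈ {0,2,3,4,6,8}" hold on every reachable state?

Answer: INVARIANT HOLDS

Analysis:
Safe = {0,2,3,4,6,8}
Reachable = {0,2,4,6,8}
  0: ok
  2: ok
  4: ok
  6: ok
  8: ok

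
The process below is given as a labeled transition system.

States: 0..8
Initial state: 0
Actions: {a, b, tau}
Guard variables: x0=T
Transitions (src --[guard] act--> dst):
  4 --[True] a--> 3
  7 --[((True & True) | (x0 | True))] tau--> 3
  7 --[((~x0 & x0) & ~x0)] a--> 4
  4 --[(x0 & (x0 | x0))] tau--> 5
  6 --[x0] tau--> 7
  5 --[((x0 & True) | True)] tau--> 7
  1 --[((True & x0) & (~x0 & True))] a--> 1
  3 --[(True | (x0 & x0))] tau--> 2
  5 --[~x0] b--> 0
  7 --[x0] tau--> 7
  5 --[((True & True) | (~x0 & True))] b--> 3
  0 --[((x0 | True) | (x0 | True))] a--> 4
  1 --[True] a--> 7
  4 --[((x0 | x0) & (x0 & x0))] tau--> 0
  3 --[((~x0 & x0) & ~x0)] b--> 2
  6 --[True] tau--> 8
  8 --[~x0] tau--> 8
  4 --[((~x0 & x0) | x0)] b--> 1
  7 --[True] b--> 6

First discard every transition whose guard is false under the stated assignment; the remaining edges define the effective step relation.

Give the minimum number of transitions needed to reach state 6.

Layered search for 6:
  depth 0: {0}
  depth 1: {4}
  depth 2: {1,3,5}
  depth 3: {2,7}
  depth 4: {6}
first hit 6 at d=4 via a·b·a·b

Answer: 4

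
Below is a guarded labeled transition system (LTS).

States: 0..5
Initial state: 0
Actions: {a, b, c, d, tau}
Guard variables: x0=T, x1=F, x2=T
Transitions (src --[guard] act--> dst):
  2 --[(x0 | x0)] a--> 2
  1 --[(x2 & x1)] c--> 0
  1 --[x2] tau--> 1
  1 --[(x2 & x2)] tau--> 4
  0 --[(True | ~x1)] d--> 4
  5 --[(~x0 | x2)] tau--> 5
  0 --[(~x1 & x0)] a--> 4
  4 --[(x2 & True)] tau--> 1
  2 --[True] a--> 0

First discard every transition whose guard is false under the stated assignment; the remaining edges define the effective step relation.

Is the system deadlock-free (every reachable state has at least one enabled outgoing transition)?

Answer: DEADLOCK-FREE

Trace:
Reachable = {0,1,4}
  0: a→4  d→4  [deg 2]
  1: tau→1  tau→4  [deg 2]
  4: tau→1  [deg 1]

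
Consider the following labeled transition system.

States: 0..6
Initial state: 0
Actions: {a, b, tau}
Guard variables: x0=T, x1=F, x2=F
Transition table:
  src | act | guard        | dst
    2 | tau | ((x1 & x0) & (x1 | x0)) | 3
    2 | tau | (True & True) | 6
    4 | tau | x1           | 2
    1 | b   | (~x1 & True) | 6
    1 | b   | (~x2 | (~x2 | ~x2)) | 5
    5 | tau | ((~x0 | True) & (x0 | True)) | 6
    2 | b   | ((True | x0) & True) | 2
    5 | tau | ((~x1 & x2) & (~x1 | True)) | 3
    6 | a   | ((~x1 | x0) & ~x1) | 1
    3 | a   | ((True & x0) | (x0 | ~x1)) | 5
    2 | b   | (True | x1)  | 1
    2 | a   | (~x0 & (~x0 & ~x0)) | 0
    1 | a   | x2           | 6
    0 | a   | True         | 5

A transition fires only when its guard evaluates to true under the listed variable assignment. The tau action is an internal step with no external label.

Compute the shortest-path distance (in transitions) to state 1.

Breadth-first toward 1:
  depth 0: {0}
  depth 1: {5}
  depth 2: {6}
  depth 3: {1}
depth(1)=3, e.g. a·tau·a

Answer: 3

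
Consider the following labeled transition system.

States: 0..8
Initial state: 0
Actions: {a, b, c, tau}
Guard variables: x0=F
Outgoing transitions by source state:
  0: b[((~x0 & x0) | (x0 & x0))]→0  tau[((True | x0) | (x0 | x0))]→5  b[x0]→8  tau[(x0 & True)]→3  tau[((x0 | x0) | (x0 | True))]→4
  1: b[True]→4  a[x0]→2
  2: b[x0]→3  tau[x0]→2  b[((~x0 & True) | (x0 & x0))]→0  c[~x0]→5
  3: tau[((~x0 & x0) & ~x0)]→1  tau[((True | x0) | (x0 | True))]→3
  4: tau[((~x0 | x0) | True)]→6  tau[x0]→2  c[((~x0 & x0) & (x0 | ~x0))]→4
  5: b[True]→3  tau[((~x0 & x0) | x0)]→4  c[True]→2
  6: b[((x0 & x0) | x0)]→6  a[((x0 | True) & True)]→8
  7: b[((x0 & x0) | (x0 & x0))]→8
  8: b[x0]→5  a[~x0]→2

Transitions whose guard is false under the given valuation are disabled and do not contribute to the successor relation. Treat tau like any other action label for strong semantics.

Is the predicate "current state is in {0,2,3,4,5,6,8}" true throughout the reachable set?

Answer: INVARIANT HOLDS

Trace:
Inv-set: {0,2,3,4,5,6,8}
Reach set: {0,2,3,4,5,6,8}
  0: ✓
  2: ✓
  3: ✓
  4: ✓
  5: ✓
  6: ✓
  8: ✓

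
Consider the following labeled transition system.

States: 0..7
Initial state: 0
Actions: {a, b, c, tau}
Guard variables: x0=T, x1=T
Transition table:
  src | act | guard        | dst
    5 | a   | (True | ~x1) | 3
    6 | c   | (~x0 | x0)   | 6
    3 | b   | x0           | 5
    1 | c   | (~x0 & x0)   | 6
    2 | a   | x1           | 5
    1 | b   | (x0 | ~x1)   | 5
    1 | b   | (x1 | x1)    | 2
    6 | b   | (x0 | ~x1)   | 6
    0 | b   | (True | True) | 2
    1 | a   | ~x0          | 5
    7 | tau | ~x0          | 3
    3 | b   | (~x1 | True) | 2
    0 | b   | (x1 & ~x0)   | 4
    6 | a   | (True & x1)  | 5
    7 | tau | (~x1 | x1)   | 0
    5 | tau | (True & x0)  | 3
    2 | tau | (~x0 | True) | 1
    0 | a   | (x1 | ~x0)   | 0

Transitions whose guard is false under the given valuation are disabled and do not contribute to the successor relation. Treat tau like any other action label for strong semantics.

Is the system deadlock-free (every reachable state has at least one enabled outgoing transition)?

Answer: DEADLOCK-FREE

Working:
Reachable = {0,1,2,3,5}
  0: a→0  b→2  [2 out]
  1: b→2  b→5  [2 out]
  2: a→5  tau→1  [2 out]
  3: b→2  b→5  [2 out]
  5: a→3  tau→3  [2 out]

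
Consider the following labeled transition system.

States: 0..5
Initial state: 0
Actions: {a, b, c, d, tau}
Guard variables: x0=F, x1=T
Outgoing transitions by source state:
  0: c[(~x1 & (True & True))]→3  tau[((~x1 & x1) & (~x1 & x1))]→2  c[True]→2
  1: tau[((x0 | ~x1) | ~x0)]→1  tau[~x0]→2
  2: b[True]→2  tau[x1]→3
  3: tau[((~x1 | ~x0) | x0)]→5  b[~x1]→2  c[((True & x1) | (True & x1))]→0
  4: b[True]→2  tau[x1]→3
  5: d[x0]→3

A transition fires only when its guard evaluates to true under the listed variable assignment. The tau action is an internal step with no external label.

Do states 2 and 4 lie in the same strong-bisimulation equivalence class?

Answer: BISIMILAR

Working:
Bisimulation quotient by refinement:
  P[0] = {{0,1,2,3,4,5}}
  P[1] = {{0},{1},{2,4},{3},{5}}
stable after 2 split(s): 5 block(s)
[2]={2,4}  [4]={2,4}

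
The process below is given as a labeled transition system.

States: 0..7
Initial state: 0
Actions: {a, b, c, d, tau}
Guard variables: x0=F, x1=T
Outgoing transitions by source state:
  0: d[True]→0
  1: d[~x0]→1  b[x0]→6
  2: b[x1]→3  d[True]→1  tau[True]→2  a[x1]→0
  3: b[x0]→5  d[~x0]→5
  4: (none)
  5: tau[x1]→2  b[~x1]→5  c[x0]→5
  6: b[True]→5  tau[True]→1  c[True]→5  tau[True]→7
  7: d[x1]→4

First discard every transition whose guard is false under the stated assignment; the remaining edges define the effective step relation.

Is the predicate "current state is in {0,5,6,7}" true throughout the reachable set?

Inv-set: {0,5,6,7}
R = {0}
  0: safe

Answer: INVARIANT HOLDS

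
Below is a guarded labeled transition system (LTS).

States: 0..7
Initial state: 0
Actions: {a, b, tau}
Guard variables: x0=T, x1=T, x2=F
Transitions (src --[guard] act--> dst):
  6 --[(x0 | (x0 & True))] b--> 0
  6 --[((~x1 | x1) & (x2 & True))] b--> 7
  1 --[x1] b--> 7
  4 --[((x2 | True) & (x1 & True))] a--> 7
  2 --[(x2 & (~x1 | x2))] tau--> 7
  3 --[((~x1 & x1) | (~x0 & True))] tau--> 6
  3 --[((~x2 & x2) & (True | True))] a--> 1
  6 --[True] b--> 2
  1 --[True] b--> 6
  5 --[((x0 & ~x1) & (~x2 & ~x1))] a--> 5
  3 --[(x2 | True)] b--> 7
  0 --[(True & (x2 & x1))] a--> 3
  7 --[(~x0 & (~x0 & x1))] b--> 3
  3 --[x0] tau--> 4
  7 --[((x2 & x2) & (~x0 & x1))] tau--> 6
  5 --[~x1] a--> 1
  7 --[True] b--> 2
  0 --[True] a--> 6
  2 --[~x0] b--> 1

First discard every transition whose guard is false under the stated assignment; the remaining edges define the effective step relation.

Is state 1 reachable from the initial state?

Answer: UNREACHABLE

Analysis:
Guard filter leaves 9 enabled edge(s).
depth 0: {0}
depth 1: {6}  now seen {0,6}
depth 2: {2}  now seen {0,2,6}
Reach set: {0,2,6}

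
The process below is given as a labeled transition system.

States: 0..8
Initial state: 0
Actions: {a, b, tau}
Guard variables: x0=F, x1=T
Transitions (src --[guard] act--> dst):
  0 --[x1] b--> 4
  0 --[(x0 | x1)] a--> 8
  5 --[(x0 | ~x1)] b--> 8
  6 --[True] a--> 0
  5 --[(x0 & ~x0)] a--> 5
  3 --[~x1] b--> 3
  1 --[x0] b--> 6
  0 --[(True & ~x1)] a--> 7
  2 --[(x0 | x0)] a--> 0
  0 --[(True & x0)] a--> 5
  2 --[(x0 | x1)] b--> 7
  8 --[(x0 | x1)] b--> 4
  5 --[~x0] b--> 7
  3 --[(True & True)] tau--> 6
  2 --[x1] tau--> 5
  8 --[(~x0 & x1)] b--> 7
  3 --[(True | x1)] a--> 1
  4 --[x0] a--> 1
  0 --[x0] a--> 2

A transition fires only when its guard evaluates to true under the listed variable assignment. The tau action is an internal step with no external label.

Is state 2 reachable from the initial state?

10 transition(s) survive guard evaluation.
depth 0: {0}
depth 1: {4,8}  now seen {0,4,8}
depth 2: {7}  now seen {0,4,7,8}
R = {0,4,7,8}

Answer: UNREACHABLE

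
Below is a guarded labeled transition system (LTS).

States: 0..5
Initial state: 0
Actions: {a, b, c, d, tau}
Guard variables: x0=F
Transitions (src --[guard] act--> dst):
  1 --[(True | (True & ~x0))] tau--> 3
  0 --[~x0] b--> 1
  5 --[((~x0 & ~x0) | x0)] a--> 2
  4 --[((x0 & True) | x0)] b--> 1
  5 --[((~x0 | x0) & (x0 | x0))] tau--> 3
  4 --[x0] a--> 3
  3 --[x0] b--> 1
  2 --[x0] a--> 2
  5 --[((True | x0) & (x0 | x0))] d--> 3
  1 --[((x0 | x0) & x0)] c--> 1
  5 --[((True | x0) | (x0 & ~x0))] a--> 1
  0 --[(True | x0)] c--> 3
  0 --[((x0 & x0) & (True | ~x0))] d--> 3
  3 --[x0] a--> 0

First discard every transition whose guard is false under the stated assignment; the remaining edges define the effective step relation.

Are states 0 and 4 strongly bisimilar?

Bisimulation quotient by refinement:
  P[0] = {{0,1,2,3,4,5}}
  P[1] = {{0},{1},{2,3,4},{5}}
4 equivalence class(es) (converged in 2)
0∈{0}, 4∈{2,3,4}

Answer: NOT BISIMILAR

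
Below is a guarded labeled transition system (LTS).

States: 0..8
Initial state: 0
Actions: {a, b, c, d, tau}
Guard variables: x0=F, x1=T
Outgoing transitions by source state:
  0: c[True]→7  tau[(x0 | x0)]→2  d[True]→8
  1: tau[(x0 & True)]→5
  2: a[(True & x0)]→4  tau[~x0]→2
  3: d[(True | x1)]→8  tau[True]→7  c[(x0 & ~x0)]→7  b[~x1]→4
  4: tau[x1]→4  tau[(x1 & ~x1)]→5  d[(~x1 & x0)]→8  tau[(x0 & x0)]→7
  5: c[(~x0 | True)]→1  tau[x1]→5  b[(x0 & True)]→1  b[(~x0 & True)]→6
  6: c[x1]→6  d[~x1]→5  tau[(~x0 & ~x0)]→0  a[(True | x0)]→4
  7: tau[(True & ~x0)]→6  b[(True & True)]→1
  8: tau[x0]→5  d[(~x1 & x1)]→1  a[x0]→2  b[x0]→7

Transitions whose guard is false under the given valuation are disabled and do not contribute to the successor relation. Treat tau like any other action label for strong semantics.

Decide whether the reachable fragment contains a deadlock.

Reach set: {0,1,4,6,7,8}
  0: c→7  d→8  [2 exit(s)]
  1: ∅  [no exit]
  4: tau→4  [1 exit(s)]
  6: a→4  c→6  tau→0  [3 exit(s)]
  7: b→1  tau→6  [2 exit(s)]
  8: ∅  [no exit]
Path to 1: c·b

Answer: DEADLOCK at state 1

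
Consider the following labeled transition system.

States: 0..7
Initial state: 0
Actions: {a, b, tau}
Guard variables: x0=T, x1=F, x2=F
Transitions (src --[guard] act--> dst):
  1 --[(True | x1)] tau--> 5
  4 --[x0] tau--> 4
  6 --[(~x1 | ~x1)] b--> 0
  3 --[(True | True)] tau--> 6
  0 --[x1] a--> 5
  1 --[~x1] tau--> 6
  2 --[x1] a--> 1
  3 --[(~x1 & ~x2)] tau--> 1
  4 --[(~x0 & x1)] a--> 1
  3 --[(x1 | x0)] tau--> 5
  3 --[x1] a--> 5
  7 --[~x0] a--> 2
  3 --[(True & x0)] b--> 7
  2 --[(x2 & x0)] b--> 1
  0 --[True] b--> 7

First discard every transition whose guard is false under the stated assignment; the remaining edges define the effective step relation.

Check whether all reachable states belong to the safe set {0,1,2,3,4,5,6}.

Inv-set: {0,1,2,3,4,5,6}
Reachable = {0,7}
  0: ✓
  7: outside
witness against invariant: b → 7

Answer: INVARIANT VIOLATED at state 7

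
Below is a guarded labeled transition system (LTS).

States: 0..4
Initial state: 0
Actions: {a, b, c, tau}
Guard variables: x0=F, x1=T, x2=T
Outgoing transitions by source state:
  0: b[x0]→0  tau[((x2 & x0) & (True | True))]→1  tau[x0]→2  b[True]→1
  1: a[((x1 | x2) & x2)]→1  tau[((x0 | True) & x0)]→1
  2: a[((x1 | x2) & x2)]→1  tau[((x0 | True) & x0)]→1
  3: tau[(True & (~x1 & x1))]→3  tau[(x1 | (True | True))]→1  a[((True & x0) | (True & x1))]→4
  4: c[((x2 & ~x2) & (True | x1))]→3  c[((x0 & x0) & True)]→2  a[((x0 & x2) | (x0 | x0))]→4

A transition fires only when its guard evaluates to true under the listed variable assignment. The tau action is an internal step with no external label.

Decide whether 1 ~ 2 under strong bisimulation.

Bisimulation quotient by refinement:
  π0 = {{0,1,2,3,4}}
  π1 = {{0},{1,2},{3},{4}}
4 equivalence class(es) (converged in 2)
class of 1: {1,2}; class of 2: {1,2}

Answer: BISIMILAR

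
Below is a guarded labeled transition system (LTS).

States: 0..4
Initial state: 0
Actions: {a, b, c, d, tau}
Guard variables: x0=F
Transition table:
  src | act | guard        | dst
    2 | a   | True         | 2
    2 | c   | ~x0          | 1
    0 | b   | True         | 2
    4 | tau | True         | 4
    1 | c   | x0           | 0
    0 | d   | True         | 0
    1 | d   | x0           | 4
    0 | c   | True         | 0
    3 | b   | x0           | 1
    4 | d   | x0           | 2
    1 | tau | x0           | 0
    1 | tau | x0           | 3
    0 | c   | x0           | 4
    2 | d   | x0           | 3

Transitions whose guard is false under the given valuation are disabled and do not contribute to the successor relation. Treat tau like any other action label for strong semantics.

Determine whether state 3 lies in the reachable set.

Guard filter leaves 6 enabled edge(s).
L0 = {0}
L1 = {2}  cumulative {0,2}
L2 = {1}  cumulative {0,1,2}
R = {0,1,2}

Answer: UNREACHABLE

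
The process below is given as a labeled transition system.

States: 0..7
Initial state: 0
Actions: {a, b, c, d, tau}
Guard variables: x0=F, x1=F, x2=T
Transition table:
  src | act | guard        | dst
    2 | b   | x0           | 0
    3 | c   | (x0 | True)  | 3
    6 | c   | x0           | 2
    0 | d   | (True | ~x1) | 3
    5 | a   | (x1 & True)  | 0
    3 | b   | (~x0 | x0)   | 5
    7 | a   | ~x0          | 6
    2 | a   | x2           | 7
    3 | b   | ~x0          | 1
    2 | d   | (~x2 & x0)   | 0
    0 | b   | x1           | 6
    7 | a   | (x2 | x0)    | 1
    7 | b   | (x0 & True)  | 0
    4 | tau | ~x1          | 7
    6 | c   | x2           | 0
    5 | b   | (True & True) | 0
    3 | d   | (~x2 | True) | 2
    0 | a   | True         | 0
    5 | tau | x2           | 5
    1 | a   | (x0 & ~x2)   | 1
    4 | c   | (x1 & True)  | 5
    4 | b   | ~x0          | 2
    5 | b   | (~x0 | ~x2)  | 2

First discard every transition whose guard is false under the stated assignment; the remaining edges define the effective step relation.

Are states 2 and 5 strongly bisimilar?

Compute ~ classes (split until stable):
  π0 = {{0,1,2,3,4,5,6,7}}
  π1 = {{0},{1},{2,7},{3},{4,5},{6}}
  π2 = {{0},{1},{2},{3},{4},{5},{6},{7}}
Fixed point at round 3; 8 class(es).
[2]={2}  [5]={5}

Answer: NOT BISIMILAR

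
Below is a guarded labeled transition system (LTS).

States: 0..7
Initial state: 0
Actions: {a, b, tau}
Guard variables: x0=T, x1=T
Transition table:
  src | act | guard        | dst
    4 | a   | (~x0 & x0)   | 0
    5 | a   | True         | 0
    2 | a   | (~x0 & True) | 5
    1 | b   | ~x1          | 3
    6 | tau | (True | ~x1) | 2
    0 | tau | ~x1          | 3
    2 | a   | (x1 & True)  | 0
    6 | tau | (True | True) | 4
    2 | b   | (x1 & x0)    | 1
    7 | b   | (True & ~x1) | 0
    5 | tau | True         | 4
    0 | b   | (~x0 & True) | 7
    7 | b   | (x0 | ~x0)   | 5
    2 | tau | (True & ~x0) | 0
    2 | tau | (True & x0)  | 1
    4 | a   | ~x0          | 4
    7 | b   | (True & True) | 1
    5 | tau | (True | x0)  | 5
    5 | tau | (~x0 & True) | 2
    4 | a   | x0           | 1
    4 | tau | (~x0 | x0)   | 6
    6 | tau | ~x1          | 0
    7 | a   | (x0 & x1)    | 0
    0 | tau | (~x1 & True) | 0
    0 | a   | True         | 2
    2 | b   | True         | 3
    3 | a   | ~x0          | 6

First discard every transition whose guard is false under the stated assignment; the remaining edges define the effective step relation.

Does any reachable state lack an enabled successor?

Answer: DEADLOCK at state 1

Analysis:
R = {0,1,2,3}
  0: a→2  [1 exit(s)]
  1: ∅  [deadlock]
  2: a→0  b→1  b→3  tau→1  [4 exit(s)]
  3: ∅  [deadlock]
trace reaching 1: a·b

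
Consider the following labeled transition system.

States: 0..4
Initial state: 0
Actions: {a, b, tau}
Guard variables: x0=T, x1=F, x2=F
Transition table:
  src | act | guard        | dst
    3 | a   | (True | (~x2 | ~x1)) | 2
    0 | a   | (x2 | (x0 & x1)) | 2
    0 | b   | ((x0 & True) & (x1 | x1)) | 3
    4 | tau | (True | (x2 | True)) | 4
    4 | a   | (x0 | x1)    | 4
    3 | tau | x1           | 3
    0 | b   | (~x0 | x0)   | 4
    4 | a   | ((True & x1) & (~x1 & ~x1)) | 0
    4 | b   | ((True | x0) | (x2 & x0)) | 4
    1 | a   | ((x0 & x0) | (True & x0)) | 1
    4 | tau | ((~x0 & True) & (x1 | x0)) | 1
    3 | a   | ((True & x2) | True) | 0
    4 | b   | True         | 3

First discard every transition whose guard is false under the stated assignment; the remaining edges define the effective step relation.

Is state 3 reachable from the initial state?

8 transition(s) survive guard evaluation.
depth 0: {0}
depth 1: {4}  cumulative {0,4}
depth 2: {3}  cumulative {0,3,4}
depth 3: {2}  cumulative {0,2,3,4}
Reachable = {0,2,3,4}
trace reaching 3: b·b

Answer: REACHABLE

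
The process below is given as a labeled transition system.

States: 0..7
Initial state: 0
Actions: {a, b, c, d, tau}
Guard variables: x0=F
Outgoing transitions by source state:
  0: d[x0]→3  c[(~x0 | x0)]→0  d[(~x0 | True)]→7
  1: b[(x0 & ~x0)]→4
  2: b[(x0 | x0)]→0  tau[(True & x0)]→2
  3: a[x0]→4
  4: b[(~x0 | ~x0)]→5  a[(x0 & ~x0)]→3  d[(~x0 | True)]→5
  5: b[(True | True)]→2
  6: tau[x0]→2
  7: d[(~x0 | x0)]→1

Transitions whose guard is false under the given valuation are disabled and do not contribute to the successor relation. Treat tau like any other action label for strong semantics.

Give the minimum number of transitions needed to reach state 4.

Breadth-first toward 4:
  depth 0: {0}
  depth 1: {7}
  depth 2: {1}
4 never appears.

Answer: UNREACHABLE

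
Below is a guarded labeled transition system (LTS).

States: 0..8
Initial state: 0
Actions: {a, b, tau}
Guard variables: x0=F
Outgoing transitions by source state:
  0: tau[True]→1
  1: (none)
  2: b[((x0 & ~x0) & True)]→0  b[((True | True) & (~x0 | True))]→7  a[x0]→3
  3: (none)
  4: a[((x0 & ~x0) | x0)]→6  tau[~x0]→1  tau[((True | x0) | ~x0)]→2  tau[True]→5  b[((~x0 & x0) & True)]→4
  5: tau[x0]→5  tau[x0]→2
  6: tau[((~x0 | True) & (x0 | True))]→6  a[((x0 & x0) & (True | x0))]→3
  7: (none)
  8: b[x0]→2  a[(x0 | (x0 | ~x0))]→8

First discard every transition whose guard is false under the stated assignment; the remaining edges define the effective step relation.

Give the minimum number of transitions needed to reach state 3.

Answer: UNREACHABLE

Trace:
BFS to 3:
  L0 = {0}
  L1 = {1}
3 never appears.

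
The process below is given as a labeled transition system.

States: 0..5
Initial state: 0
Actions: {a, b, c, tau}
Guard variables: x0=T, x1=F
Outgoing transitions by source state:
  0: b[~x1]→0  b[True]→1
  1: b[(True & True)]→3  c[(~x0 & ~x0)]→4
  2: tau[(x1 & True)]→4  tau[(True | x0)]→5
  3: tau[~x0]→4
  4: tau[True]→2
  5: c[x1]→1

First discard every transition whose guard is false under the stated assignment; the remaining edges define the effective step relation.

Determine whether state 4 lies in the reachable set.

After dropping false guards: 5 live edges.
Layer 0: {0}
Layer 1: {1}  total {0,1}
Layer 2: {3}  total {0,1,3}
Reachable = {0,1,3}

Answer: UNREACHABLE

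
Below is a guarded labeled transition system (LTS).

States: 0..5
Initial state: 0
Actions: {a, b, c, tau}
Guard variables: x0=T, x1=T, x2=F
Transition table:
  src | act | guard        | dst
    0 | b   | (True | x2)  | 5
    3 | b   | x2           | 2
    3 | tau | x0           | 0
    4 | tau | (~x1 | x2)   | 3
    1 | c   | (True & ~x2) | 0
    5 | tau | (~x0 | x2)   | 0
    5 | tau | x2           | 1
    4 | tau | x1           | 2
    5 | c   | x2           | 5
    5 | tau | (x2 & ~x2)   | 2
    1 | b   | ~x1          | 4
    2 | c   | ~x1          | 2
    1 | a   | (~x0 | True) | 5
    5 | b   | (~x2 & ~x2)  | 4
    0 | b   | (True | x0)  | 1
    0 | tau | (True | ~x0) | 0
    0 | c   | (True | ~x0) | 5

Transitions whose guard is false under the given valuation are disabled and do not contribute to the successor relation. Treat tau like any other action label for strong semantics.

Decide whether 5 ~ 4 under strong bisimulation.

Bisimulation quotient by refinement:
  round 0: {{0,1,2,3,4,5}}
  round 1: {{0},{1},{2},{3,4},{5}}
  round 2: {{0},{1},{2},{3},{4},{5}}
6 equivalence class(es) (converged in 3)
5∈{5}, 4∈{4}

Answer: NOT BISIMILAR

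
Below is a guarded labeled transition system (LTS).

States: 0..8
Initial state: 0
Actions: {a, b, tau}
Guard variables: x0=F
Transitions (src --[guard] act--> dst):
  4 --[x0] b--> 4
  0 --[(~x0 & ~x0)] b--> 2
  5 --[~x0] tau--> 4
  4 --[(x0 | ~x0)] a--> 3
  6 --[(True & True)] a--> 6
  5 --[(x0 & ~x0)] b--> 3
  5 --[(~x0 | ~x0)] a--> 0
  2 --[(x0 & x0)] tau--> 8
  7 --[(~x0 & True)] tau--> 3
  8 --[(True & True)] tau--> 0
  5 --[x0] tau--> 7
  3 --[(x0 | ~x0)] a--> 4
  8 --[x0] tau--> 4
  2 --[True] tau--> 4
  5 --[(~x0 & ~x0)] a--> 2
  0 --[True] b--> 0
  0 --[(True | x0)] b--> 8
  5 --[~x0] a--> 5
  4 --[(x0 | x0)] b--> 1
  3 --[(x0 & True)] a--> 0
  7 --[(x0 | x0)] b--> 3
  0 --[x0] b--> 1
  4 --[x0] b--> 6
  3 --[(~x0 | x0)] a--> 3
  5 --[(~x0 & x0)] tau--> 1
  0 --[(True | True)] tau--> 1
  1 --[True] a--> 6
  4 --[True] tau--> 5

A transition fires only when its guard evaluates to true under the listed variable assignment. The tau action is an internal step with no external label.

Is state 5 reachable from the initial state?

Guard filter leaves 17 enabled edge(s).
L0 = {0}
L1 = {1,2,8}  cumulative {0,1,2,8}
L2 = {4,6}  cumulative {0,1,2,4,6,8}
L3 = {3,5}  cumulative {0,1,2,3,4,5,6,8}
Reach set: {0,1,2,3,4,5,6,8}
witness 5: b·tau·tau

Answer: REACHABLE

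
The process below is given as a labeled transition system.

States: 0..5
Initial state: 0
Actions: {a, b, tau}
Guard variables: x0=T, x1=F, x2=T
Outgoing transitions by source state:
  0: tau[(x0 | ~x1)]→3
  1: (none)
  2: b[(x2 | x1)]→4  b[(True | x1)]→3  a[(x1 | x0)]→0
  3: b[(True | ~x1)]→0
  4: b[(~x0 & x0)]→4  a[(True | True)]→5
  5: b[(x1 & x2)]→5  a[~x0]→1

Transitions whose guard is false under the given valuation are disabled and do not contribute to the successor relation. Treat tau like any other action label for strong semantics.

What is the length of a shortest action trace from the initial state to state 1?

Answer: UNREACHABLE

Analysis:
Breadth-first toward 1:
  L0 = {0}
  L1 = {3}
1 never appears.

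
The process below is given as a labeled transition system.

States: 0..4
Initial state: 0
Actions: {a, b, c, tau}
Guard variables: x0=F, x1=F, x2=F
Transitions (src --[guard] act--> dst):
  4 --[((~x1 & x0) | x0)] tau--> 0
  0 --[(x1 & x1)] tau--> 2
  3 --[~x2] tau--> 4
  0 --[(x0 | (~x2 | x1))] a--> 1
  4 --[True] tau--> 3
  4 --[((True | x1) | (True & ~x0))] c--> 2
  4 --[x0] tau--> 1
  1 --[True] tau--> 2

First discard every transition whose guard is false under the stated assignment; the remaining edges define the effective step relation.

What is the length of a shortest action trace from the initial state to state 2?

Layered search for 2:
  L0 = {0}
  L1 = {1}
  L2 = {2}
depth(2)=2, e.g. a·tau

Answer: 2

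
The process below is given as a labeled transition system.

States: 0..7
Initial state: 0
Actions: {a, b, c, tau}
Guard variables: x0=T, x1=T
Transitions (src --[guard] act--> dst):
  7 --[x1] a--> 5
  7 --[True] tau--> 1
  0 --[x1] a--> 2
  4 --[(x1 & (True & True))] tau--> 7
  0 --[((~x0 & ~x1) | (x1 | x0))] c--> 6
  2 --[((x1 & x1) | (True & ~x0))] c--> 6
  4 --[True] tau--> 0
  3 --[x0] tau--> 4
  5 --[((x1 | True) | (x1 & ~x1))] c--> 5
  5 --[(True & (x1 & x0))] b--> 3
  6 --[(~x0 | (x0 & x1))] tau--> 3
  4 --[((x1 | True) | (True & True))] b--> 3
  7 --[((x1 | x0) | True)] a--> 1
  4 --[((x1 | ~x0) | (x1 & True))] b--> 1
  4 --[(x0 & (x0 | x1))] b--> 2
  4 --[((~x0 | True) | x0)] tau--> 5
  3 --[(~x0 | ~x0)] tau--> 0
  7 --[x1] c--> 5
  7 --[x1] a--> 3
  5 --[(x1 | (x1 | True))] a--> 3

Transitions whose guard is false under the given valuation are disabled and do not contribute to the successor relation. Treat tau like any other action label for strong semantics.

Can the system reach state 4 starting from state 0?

Answer: REACHABLE

Working:
Guard filter leaves 19 enabled edge(s).
depth 0: {0}
depth 1: {2,6}  now seen {0,2,6}
depth 2: {3}  now seen {0,2,3,6}
depth 3: {4}  now seen {0,2,3,4,6}
depth 4: {1,5,7}  now seen {0,1,2,3,4,5,6,7}
R = {0,1,2,3,4,5,6,7}
Path to 4: c·tau·tau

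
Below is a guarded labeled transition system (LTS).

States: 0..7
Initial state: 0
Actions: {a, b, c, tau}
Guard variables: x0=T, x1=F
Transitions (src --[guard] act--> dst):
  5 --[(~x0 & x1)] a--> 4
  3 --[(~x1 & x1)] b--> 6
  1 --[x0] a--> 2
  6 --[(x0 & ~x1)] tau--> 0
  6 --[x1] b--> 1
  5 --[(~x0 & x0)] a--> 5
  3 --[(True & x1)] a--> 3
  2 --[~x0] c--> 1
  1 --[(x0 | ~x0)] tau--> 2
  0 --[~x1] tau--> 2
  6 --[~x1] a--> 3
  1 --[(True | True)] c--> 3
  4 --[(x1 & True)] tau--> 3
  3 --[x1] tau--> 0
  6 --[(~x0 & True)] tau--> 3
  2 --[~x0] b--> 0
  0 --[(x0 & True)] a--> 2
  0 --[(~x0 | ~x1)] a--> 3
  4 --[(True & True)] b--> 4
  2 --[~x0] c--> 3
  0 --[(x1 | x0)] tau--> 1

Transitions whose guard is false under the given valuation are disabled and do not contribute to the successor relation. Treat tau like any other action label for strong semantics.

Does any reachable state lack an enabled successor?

Reachable = {0,1,2,3}
  0: a→2  a→3  tau→1  tau→2  [4 out]
  1: a→2  c→3  tau→2  [3 out]
  2: ∅  [deadlock]
  3: ∅  [deadlock]
witness 2: tau

Answer: DEADLOCK at state 2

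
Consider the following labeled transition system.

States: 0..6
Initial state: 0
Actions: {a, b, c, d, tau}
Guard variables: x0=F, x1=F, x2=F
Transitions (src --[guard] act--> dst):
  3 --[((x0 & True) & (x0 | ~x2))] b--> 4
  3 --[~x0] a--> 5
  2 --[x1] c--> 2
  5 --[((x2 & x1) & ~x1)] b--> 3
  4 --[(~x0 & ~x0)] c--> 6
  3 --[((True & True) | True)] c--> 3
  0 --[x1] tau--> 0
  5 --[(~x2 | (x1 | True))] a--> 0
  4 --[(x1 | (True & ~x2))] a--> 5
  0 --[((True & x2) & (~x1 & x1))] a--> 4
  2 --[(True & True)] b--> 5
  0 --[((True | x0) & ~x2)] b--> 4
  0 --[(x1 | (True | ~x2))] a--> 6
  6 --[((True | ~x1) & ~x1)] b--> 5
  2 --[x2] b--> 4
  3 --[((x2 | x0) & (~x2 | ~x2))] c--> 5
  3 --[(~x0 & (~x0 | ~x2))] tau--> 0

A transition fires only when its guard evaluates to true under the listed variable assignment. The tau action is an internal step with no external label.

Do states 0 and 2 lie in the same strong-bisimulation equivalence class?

Answer: NOT BISIMILAR

Working:
Refine partition for ~:
  round 0: {{0,1,2,3,4,5,6}}
  round 1: {{0},{1},{2,6},{3},{4},{5}}
stable after 2 split(s): 6 block(s)
class of 0: {0}; class of 2: {2,6}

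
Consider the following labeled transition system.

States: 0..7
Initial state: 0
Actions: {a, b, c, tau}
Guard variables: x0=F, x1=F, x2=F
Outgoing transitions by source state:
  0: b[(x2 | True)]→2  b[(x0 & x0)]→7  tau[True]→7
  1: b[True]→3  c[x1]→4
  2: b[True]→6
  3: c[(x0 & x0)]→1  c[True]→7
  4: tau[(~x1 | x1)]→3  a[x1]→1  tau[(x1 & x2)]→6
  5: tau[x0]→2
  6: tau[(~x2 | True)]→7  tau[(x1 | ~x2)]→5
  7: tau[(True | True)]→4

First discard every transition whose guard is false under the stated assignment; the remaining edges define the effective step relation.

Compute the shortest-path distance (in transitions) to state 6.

Answer: 2

Analysis:
Layered search for 6:
  L0 = {0}
  L1 = {2,7}
  L2 = {4,6}
depth(6)=2, e.g. b·b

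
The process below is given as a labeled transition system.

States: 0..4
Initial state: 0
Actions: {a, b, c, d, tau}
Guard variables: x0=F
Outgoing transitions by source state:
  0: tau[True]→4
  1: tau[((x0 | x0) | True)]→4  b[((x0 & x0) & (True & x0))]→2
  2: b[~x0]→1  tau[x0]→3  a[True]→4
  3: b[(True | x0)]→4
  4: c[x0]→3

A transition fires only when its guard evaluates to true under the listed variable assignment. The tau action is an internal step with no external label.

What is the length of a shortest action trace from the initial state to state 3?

Answer: UNREACHABLE

Analysis:
Breadth-first toward 3:
  L0 = {0}
  L1 = {4}
3 never appears.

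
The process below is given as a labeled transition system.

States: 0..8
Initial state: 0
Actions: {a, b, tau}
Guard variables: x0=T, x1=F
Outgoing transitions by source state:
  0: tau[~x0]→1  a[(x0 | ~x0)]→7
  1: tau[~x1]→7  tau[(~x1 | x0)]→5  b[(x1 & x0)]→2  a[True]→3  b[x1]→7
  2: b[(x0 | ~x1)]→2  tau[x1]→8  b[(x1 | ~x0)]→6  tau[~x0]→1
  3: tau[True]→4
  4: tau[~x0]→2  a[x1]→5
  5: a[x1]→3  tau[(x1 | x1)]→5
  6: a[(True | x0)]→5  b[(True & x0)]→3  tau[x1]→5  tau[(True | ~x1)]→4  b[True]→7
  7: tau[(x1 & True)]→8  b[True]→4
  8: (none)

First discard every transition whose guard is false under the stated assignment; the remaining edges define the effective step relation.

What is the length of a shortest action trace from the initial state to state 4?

Layered search for 4:
  Layer 0: {0}
  Layer 1: {7}
  Layer 2: {4}
depth(4)=2, e.g. a·b

Answer: 2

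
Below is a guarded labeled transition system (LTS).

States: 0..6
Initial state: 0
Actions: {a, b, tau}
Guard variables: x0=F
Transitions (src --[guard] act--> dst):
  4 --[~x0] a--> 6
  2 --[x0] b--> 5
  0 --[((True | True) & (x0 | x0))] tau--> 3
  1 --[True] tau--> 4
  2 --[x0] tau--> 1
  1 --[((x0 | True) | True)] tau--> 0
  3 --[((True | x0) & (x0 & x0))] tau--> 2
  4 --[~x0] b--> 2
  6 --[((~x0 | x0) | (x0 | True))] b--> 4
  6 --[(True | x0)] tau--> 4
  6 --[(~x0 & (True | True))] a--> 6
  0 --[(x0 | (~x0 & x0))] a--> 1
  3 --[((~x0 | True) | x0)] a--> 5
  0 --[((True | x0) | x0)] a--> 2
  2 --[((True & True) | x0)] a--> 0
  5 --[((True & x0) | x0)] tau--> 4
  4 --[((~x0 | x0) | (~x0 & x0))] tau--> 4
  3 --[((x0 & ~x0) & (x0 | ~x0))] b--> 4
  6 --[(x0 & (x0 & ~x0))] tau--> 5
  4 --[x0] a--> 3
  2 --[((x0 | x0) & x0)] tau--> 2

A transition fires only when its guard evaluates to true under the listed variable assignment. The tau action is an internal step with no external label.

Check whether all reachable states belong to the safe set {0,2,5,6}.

Safe = {0,2,5,6}
Reachable = {0,2}
  0: safe
  2: safe

Answer: INVARIANT HOLDS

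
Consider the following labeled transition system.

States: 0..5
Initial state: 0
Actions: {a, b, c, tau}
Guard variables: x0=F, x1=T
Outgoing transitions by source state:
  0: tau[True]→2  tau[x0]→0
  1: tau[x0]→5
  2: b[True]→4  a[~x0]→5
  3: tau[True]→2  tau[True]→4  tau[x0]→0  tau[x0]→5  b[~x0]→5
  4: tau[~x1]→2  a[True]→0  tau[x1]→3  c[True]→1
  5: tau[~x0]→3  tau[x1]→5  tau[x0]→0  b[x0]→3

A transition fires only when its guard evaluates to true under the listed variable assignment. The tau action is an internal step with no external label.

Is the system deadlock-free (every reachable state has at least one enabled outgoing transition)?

Answer: DEADLOCK at state 1

Analysis:
R = {0,1,2,3,4,5}
  0: tau→2  [1 out]
  1: ∅  [no exit]
  2: a→5  b→4  [2 out]
  3: b→5  tau→2  tau→4  [3 out]
  4: a→0  c→1  tau→3  [3 out]
  5: tau→3  tau→5  [2 out]
witness 1: tau·b·c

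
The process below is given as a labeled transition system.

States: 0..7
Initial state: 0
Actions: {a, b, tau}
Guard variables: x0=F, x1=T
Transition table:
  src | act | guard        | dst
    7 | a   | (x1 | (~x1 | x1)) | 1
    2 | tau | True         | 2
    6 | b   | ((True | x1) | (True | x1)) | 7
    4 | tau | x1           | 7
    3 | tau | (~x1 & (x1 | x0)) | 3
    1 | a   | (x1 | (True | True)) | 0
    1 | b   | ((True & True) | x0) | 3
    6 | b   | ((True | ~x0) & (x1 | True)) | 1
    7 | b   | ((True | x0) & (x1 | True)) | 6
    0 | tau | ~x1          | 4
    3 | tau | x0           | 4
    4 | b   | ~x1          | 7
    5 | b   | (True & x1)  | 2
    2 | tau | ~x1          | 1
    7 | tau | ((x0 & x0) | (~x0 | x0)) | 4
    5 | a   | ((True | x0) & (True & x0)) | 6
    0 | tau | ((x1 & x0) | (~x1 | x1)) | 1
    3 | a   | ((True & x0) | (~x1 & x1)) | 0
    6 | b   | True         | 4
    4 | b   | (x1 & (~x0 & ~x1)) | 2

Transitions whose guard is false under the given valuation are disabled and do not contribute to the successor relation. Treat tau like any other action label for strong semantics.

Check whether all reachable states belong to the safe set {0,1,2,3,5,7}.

Inv-set: {0,1,2,3,5,7}
Reach set: {0,1,3}
  0: ✓
  1: ✓
  3: ✓

Answer: INVARIANT HOLDS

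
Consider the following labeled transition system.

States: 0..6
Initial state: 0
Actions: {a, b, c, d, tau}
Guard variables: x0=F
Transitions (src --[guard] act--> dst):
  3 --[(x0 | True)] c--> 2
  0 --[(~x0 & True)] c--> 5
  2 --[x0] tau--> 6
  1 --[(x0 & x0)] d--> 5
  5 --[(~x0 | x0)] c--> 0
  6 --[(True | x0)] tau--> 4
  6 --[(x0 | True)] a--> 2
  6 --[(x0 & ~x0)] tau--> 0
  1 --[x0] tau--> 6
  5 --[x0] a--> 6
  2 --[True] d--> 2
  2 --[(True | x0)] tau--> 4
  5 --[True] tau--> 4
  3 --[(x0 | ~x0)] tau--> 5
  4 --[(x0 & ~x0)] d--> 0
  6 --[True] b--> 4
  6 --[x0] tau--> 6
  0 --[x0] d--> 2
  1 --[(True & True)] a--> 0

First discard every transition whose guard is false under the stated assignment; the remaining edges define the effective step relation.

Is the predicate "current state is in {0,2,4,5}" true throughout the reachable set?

Answer: INVARIANT HOLDS

Trace:
Allowed set {0,2,4,5}
Reachable = {0,4,5}
  0: ✓
  4: ✓
  5: ✓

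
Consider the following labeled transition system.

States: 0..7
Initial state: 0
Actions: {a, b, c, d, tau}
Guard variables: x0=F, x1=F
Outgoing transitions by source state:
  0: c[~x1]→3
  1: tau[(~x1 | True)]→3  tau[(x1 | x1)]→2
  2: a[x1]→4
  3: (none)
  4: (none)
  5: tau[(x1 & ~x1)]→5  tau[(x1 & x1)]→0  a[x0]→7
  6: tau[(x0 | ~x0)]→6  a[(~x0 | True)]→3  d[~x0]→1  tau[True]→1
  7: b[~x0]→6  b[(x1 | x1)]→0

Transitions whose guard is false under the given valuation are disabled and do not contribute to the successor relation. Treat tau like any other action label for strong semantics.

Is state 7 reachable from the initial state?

Answer: UNREACHABLE

Analysis:
Guard filter leaves 7 enabled edge(s).
L0 = {0}
L1 = {3}  now seen {0,3}
Reachable = {0,3}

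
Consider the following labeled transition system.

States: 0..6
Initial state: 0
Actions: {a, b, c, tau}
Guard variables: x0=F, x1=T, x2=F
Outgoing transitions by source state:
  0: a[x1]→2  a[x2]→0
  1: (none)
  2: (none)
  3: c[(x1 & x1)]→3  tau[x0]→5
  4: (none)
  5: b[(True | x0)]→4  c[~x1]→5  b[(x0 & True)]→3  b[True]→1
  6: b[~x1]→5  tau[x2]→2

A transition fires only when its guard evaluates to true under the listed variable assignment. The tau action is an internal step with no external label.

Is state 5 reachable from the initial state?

Answer: UNREACHABLE

Trace:
4 transition(s) survive guard evaluation.
L0 = {0}
L1 = {2}  cumulative {0,2}
R = {0,2}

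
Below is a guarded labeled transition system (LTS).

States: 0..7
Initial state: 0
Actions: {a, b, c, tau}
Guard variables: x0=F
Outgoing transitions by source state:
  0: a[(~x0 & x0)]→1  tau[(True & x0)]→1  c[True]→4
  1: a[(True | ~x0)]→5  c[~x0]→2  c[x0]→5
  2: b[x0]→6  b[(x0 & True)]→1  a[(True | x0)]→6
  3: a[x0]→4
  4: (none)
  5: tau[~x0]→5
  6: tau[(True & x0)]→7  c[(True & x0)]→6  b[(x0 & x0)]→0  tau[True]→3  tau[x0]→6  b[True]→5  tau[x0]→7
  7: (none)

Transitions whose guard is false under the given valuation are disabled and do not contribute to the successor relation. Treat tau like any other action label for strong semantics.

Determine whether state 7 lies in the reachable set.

Guard filter leaves 7 enabled edge(s).
depth 0: {0}
depth 1: {4}  now seen {0,4}
Reach set: {0,4}

Answer: UNREACHABLE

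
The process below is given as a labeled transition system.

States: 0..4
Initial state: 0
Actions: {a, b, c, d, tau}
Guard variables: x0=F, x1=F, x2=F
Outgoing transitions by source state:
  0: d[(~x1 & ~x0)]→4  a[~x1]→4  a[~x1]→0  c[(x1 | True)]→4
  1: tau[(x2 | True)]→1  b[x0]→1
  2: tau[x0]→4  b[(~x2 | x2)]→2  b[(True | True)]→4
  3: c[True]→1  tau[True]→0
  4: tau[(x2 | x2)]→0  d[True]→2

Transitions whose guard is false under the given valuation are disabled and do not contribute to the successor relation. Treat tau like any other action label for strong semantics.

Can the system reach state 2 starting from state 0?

Guard filter leaves 10 enabled edge(s).
Layer 0: {0}
Layer 1: {4}  total {0,4}
Layer 2: {2}  total {0,2,4}
Reachable = {0,2,4}
trace reaching 2: d·d

Answer: REACHABLE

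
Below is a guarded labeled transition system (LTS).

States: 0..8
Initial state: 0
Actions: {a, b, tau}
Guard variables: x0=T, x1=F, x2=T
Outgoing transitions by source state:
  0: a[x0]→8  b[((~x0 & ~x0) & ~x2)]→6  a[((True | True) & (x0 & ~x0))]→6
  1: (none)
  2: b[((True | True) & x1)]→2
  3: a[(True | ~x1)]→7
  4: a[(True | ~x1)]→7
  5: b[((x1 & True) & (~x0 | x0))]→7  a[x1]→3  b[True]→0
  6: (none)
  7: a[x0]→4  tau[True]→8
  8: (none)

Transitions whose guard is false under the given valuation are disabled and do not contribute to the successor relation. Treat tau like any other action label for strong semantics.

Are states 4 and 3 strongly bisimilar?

Answer: BISIMILAR

Working:
Compute ~ classes (split until stable):
  π0 = {{0,1,2,3,4,5,6,7,8}}
  π1 = {{0,3,4},{1,2,6,8},{5},{7}}
  π2 = {{0},{1,2,6,8},{3,4},{5},{7}}
5 equivalence class(es) (converged in 3)
class of 4: {3,4}; class of 3: {3,4}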